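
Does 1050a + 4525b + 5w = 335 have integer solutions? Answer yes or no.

gcd(4525, 1050) = 25.
gcd(25, 5) = 5.
5 divides 335, so integer solutions exist.

yes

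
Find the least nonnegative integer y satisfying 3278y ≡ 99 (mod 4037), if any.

319

gcd(4037, 3278) = 11.
11 divides 99, so solutions exist.
By Bézout, 3278×(117) + 4037×(-95) = 11.
So 3278×(117) ≡ 11 (mod 4037); multiply by 9: y ≡ 1053 (mod 367).
Smallest nonnegative: y = 1053 mod 367 = 319.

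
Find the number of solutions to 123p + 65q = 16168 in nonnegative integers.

2

gcd(123, 65) = 1.
By Bézout, 123×(-28) + 65×(53) = 1.
One solution: (21, 209).
General: p = 21 + 65t, q = 209 - 123t.
p ≥ 0 ⇒ t ≥ 0; q ≥ 0 ⇒ t ≤ 1. So t ∈ [0, 1]: 2 solutions.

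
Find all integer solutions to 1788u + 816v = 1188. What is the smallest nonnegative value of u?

39

gcd(1788, 816) = 12.
12 divides 1188, so solutions exist.
By Bézout, 1788*(21) + 816*(-46) = 12.
Scale by 1188/12 = 99: (u₀, v₀) = (2079, -4554).
General solution: u = 2079 + 68t, v = -4554 - 149t for integer t.
u ≥ 0: smallest is 2079 mod 68 = 39 (at t = -30), with v = -84.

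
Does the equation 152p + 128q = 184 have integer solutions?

yes

gcd(152, 128) = 8  (152 = 1*128 + 24, 128 = 5*24 + 8, 24 = 3*8).
8 divides 184, so integer solutions exist.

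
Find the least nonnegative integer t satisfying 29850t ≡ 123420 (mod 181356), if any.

11730

gcd(181356, 29850) = 6.
6 divides 123420, so solutions exist.
By Bézout, 29850×(-9727) + 181356×(1601) = 6.
So 29850×(-9727) ≡ 6 (mod 181356); multiply by 20570: t ≡ -200084390 (mod 30226).
Smallest nonnegative: t = -200084390 mod 30226 = 11730.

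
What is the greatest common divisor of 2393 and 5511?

gcd(5511, 2393) = 1  (5511 = 2×2393 + 725, 2393 = 3×725 + 218, 725 = 3×218 + 71, 218 = 3×71 + 5, 71 = 14×5 + 1, 5 = 5×1).

1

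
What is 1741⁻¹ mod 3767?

608

gcd(3767, 1741) = 1.
By Bézout, 1741·(608) + 3767·(-281) = 1.
So 1741·608 ≡ 1 (mod 3767), and 608 mod 3767 = 608.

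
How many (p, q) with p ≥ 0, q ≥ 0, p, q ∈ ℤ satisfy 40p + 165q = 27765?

21

gcd(165, 40):
  165 = 4·40 + 5
  40 = 8·5
so gcd(165, 40) = 5.
Back-substitute for Bézout coefficients:
  5 = 165 - 4·40
  ... = 40·(-4) + 165·(1)
Scale by 5553: one solution is (-22212, 5553). Reduce p mod 33: (30, 161).
General: p = 30 + 33t, q = 161 - 8t.
p ≥ 0 ⇒ t ≥ 0; q ≥ 0 ⇒ t ≤ 20. So t ∈ [0, 20]: 21 solutions.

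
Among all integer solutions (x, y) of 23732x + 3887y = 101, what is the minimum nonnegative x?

gcd(23732, 3887):
  23732 = 6×3887 + 410
  3887 = 9×410 + 197
  410 = 2×197 + 16
  197 = 12×16 + 5
  16 = 3×5 + 1
  5 = 5×1
so gcd(23732, 3887) = 1.
1 divides 101, so solutions exist.
Back-substitute for Bézout coefficients:
  1 = 16 - 3×5
  ... = 23732×(730) + 3887×(-4457)
Scale by 101/1 = 101: (x₀, y₀) = (73730, -450157).
General solution: x = 73730 + 3887t, y = -450157 - 23732t for integer t.
x ≥ 0: smallest is 73730 mod 3887 = 3764 (at t = -18), with y = -22981.

3764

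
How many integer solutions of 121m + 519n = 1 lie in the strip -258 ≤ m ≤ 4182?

gcd(519, 121) = 1.
By Bézout, 121·(163) + 519·(-38) = 1.
Particular solution: (163, -38).
General solution: m = 163 + 519t, n = -38 - 121t for integer t.
-258 ≤ 163 + 519t ≤ 4182 gives t ∈ [0, 7], which is 8 values.

8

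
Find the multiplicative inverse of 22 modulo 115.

68

gcd(115, 22) = 1  (115 = 5*22 + 5, 22 = 4*5 + 2, 5 = 2*2 + 1, 2 = 2*1).
Back-substituting, 22*(-47) + 115*(9) = 1.
So 22*-47 ≡ 1 (mod 115), and -47 mod 115 = 68.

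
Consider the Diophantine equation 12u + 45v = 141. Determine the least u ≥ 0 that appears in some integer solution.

gcd(45, 12):
  45 = 3·12 + 9
  12 = 1·9 + 3
  9 = 3·3
so gcd(45, 12) = 3.
3 divides 141, so solutions exist.
Back-substitute for Bézout coefficients:
  3 = 12 - 1·9
  ... = 12·(4) + 45·(-1)
Scale by 141/3 = 47: (u₀, v₀) = (188, -47).
General solution: u = 188 + 15t, v = -47 - 4t for integer t.
u ≥ 0: smallest is 188 mod 15 = 8 (at t = -12), with v = 1.

8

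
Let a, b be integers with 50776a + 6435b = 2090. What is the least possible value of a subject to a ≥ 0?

125

gcd(50776, 6435):
  50776 = 7·6435 + 5731
  6435 = 1·5731 + 704
  5731 = 8·704 + 99
  704 = 7·99 + 11
  99 = 9·11
so gcd(50776, 6435) = 11.
11 divides 2090, so solutions exist.
Back-substitute for Bézout coefficients:
  11 = 704 - 7·99
  ... = 50776·(-64) + 6435·(505)
Scale by 2090/11 = 190: (a₀, b₀) = (-12160, 95950).
General solution: a = -12160 + 585t, b = 95950 - 4616t for integer t.
a ≥ 0: smallest is -12160 mod 585 = 125 (at t = 21), with b = -986.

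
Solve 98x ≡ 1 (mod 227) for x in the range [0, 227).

gcd(227, 98) = 1  (227 = 2·98 + 31, 98 = 3·31 + 5, 31 = 6·5 + 1, 5 = 5·1).
Back-substituting, 98·(-44) + 227·(19) = 1.
So 98·-44 ≡ 1 (mod 227), and -44 mod 227 = 183.

183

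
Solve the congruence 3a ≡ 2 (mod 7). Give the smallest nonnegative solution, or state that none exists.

3

gcd(7, 3) = 1  (7 = 2×3 + 1, 3 = 3×1).
1 divides 2, so solutions exist.
Back-substituting, 3×(-2) + 7×(1) = 1.
So 3×(-2) ≡ 1 (mod 7); multiply by 2: a ≡ -4 (mod 7).
Smallest nonnegative: a = -4 mod 7 = 3.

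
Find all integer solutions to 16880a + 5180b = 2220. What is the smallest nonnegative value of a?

222

gcd(16880, 5180):
  16880 = 3*5180 + 1340
  5180 = 3*1340 + 1160
  1340 = 1*1160 + 180
  1160 = 6*180 + 80
  180 = 2*80 + 20
  80 = 4*20
so gcd(16880, 5180) = 20.
20 divides 2220, so solutions exist.
Back-substitute for Bézout coefficients:
  20 = 180 - 2*80
  ... = 16880*(58) + 5180*(-189)
Scale by 2220/20 = 111: (a₀, b₀) = (6438, -20979).
General solution: a = 6438 + 259t, b = -20979 - 844t for integer t.
a ≥ 0: smallest is 6438 mod 259 = 222 (at t = -24), with b = -723.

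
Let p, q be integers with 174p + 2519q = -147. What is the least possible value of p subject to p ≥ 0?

2301

gcd(2519, 174):
  2519 = 14·174 + 83
  174 = 2·83 + 8
  83 = 10·8 + 3
  8 = 2·3 + 2
  3 = 1·2 + 1
  2 = 2·1
so gcd(2519, 174) = 1.
1 divides -147, so solutions exist.
Back-substitute for Bézout coefficients:
  1 = 3 - 1·2
  ... = 174·(-941) + 2519·(65)
Scale by -147/1 = -147: (p₀, q₀) = (138327, -9555).
General solution: p = 138327 + 2519t, q = -9555 - 174t for integer t.
p ≥ 0: smallest is 138327 mod 2519 = 2301 (at t = -54), with q = -159.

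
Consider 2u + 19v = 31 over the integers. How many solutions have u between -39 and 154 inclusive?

10

gcd(19, 2) = 1.
By Bézout, 2×(-9) + 19×(1) = 1.
Particular solution: (6, 1).
General solution: u = 6 + 19t, v = 1 - 2t for integer t.
-39 ≤ 6 + 19t ≤ 154 gives t ∈ [-2, 7], which is 10 values.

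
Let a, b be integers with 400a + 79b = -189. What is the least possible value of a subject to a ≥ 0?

gcd(400, 79) = 1  (400 = 5×79 + 5, 79 = 15×5 + 4, 5 = 1×4 + 1, 4 = 4×1).
1 divides -189, so solutions exist.
Back-substituting, 400×(16) + 79×(-81) = 1.
Scale by -189/1 = -189: (a₀, b₀) = (-3024, 15309).
General solution: a = -3024 + 79t, b = 15309 - 400t for integer t.
a ≥ 0: smallest is -3024 mod 79 = 57 (at t = 39), with b = -291.

57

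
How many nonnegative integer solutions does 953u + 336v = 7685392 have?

gcd(953, 336):
  953 = 2×336 + 281
  336 = 1×281 + 55
  281 = 5×55 + 6
  55 = 9×6 + 1
  6 = 6×1
so gcd(953, 336) = 1.
Back-substitute for Bézout coefficients:
  1 = 55 - 9×6
  ... = 953×(-55) + 336×(156)
Scale by 7685392: one solution is (-422696560, 1198921152). Reduce u mod 336: (176, 22374).
General: u = 176 + 336t, v = 22374 - 953t.
u ≥ 0 ⇒ t ≥ 0; v ≥ 0 ⇒ t ≤ 23. So t ∈ [0, 23]: 24 solutions.

24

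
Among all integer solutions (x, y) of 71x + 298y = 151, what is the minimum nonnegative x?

191

gcd(298, 71):
  298 = 4*71 + 14
  71 = 5*14 + 1
  14 = 14*1
so gcd(298, 71) = 1.
1 divides 151, so solutions exist.
Back-substitute for Bézout coefficients:
  1 = 71 - 5*14
  ... = 71*(21) + 298*(-5)
Scale by 151/1 = 151: (x₀, y₀) = (3171, -755).
General solution: x = 3171 + 298t, y = -755 - 71t for integer t.
x ≥ 0: smallest is 3171 mod 298 = 191 (at t = -10), with y = -45.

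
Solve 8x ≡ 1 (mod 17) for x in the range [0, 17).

15

gcd(17, 8):
  17 = 2·8 + 1
  8 = 8·1
so gcd(17, 8) = 1.
Back-substitute for Bézout coefficients:
  1 = 17 - 2·8
  ... = 8·(-2) + 17·(1)
So 8·-2 ≡ 1 (mod 17), and -2 mod 17 = 15.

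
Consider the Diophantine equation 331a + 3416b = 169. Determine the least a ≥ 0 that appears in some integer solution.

gcd(3416, 331) = 1.
1 divides 169, so solutions exist.
By Bézout, 331*(1579) + 3416*(-153) = 1.
Scale by 169/1 = 169: (a₀, b₀) = (266851, -25857).
General solution: a = 266851 + 3416t, b = -25857 - 331t for integer t.
a ≥ 0: smallest is 266851 mod 3416 = 403 (at t = -78), with b = -39.

403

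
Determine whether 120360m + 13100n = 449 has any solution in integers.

no

gcd(120360, 13100):
  120360 = 9×13100 + 2460
  13100 = 5×2460 + 800
  2460 = 3×800 + 60
  800 = 13×60 + 20
  60 = 3×20
so gcd(120360, 13100) = 20.
20 does not divide 449 (remainder 9), so no integer solutions.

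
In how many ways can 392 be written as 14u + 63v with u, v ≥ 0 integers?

gcd(63, 14) = 7.
By Bézout, 14×(-4) + 63×(1) = 7.
One solution: (1, 6).
General: u = 1 + 9t, v = 6 - 2t.
u ≥ 0 ⇒ t ≥ 0; v ≥ 0 ⇒ t ≤ 3. So t ∈ [0, 3]: 4 solutions.

4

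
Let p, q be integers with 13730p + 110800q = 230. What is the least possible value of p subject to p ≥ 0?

gcd(110800, 13730) = 10  (110800 = 8·13730 + 960, 13730 = 14·960 + 290, 960 = 3·290 + 90, 290 = 3·90 + 20, 90 = 4·20 + 10, 20 = 2·10).
10 divides 230, so solutions exist.
Back-substituting, 13730·(-4963) + 110800·(615) = 10.
Scale by 230/10 = 23: (p₀, q₀) = (-114149, 14145).
General solution: p = -114149 + 11080t, q = 14145 - 1373t for integer t.
p ≥ 0: smallest is -114149 mod 11080 = 7731 (at t = 11), with q = -958.

7731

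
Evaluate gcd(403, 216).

gcd(403, 216):
  403 = 1*216 + 187
  216 = 1*187 + 29
  187 = 6*29 + 13
  29 = 2*13 + 3
  13 = 4*3 + 1
  3 = 3*1
so gcd(403, 216) = 1.

1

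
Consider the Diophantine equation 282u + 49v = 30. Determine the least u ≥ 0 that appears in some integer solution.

22

gcd(282, 49):
  282 = 5*49 + 37
  49 = 1*37 + 12
  37 = 3*12 + 1
  12 = 12*1
so gcd(282, 49) = 1.
1 divides 30, so solutions exist.
Back-substitute for Bézout coefficients:
  1 = 37 - 3*12
  ... = 282*(4) + 49*(-23)
Scale by 30/1 = 30: (u₀, v₀) = (120, -690).
General solution: u = 120 + 49t, v = -690 - 282t for integer t.
u ≥ 0: smallest is 120 mod 49 = 22 (at t = -2), with v = -126.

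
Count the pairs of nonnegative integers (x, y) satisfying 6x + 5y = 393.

gcd(6, 5):
  6 = 1*5 + 1
  5 = 5*1
so gcd(6, 5) = 1.
Back-substitute for Bézout coefficients:
  1 = 6 - 1*5
  ... = 6*(1) + 5*(-1)
Scale by 393: one solution is (393, -393). Reduce x mod 5: (3, 75).
General: x = 3 + 5t, y = 75 - 6t.
x ≥ 0 ⇒ t ≥ 0; y ≥ 0 ⇒ t ≤ 12. So t ∈ [0, 12]: 13 solutions.

13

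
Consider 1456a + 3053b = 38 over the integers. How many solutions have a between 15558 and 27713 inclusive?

4

gcd(3053, 1456) = 1  (3053 = 2·1456 + 141, 1456 = 10·141 + 46, 141 = 3·46 + 3, 46 = 15·3 + 1, 3 = 3·1).
Back-substituting, 1456·(996) + 3053·(-475) = 1.
Scale by 38: particular solution (37848, -18050); reduce a mod 3053: (1212, -578).
General solution: a = 1212 + 3053t, b = -578 - 1456t for integer t.
15558 ≤ 1212 + 3053t ≤ 27713 gives t ∈ [5, 8], which is 4 values.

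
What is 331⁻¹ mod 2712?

gcd(2712, 331) = 1  (2712 = 8×331 + 64, 331 = 5×64 + 11, 64 = 5×11 + 9, 11 = 1×9 + 2, 9 = 4×2 + 1, 2 = 2×1).
Back-substituting, 331×(-1229) + 2712×(150) = 1.
So 331×-1229 ≡ 1 (mod 2712), and -1229 mod 2712 = 1483.

1483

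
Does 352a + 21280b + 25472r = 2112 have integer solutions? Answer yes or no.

yes

gcd(21280, 352) = 32  (21280 = 60*352 + 160, 352 = 2*160 + 32, 160 = 5*32).
gcd(32, 25472) = 32.
32 divides 2112, so integer solutions exist.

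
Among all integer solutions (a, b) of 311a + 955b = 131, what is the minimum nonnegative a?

286

gcd(955, 311):
  955 = 3·311 + 22
  311 = 14·22 + 3
  22 = 7·3 + 1
  3 = 3·1
so gcd(955, 311) = 1.
1 divides 131, so solutions exist.
Back-substitute for Bézout coefficients:
  1 = 22 - 7·3
  ... = 311·(-304) + 955·(99)
Scale by 131/1 = 131: (a₀, b₀) = (-39824, 12969).
General solution: a = -39824 + 955t, b = 12969 - 311t for integer t.
a ≥ 0: smallest is -39824 mod 955 = 286 (at t = 42), with b = -93.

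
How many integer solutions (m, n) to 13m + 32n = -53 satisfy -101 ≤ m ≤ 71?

5

gcd(32, 13) = 1  (32 = 2*13 + 6, 13 = 2*6 + 1, 6 = 6*1).
Back-substituting, 13*(5) + 32*(-2) = 1.
Scale by -53: particular solution (-265, 106); reduce m mod 32: (23, -11).
General solution: m = 23 + 32t, n = -11 - 13t for integer t.
-101 ≤ 23 + 32t ≤ 71 gives t ∈ [-3, 1], which is 5 values.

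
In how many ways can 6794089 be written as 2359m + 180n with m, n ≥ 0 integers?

gcd(2359, 180):
  2359 = 13*180 + 19
  180 = 9*19 + 9
  19 = 2*9 + 1
  9 = 9*1
so gcd(2359, 180) = 1.
Back-substitute for Bézout coefficients:
  1 = 19 - 2*9
  ... = 2359*(19) + 180*(-249)
Scale by 6794089: one solution is (129087691, -1691728161). Reduce m mod 180: (151, 35766).
General: m = 151 + 180t, n = 35766 - 2359t.
m ≥ 0 ⇒ t ≥ 0; n ≥ 0 ⇒ t ≤ 15. So t ∈ [0, 15]: 16 solutions.

16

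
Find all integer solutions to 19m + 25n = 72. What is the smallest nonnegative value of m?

13

gcd(25, 19) = 1  (25 = 1*19 + 6, 19 = 3*6 + 1, 6 = 6*1).
1 divides 72, so solutions exist.
Back-substituting, 19*(4) + 25*(-3) = 1.
Scale by 72/1 = 72: (m₀, n₀) = (288, -216).
General solution: m = 288 + 25t, n = -216 - 19t for integer t.
m ≥ 0: smallest is 288 mod 25 = 13 (at t = -11), with n = -7.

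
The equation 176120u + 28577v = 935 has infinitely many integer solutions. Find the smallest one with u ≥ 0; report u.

gcd(176120, 28577) = 17.
17 divides 935, so solutions exist.
By Bézout, 176120*(227) + 28577*(-1399) = 17.
Scale by 935/17 = 55: (u₀, v₀) = (12485, -76945).
General solution: u = 12485 + 1681t, v = -76945 - 10360t for integer t.
u ≥ 0: smallest is 12485 mod 1681 = 718 (at t = -7), with v = -4425.

718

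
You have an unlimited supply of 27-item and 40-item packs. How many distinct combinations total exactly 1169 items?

Need nonnegative integers with 27j + 40k = 1169.
gcd(27, 40) = 1, and 27·(3) + 40·(-2) = 1.
So (j₀, k₀) = (3507, -2338); general j = 3507 + 40t, k = -2338 - 27t.
j ≥ 0 ⇒ t ≥ -87; k ≥ 0 ⇒ t ≤ -87. That's 1 value of t.

1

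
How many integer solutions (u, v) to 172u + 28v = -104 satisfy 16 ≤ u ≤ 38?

4

gcd(172, 28) = 4  (172 = 6·28 + 4, 28 = 7·4).
Back-substituting, 172·(1) + 28·(-6) = 4.
Scale by -26: particular solution (-26, 156); reduce u mod 7: (2, -16).
General solution: u = 2 + 7t, v = -16 - 43t for integer t.
16 ≤ 2 + 7t ≤ 38 gives t ∈ [2, 5], which is 4 values.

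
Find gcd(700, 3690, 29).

1

gcd(3690, 700) = 10.
gcd(10, 29) = 1.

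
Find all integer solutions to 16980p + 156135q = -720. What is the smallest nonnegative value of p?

5701

gcd(156135, 16980):
  156135 = 9×16980 + 3315
  16980 = 5×3315 + 405
  3315 = 8×405 + 75
  405 = 5×75 + 30
  75 = 2×30 + 15
  30 = 2×15
so gcd(156135, 16980) = 15.
15 divides -720, so solutions exist.
Back-substitute for Bézout coefficients:
  15 = 75 - 2×30
  ... = 16980×(-4239) + 156135×(461)
Scale by -720/15 = -48: (p₀, q₀) = (203472, -22128).
General solution: p = 203472 + 10409t, q = -22128 - 1132t for integer t.
p ≥ 0: smallest is 203472 mod 10409 = 5701 (at t = -19), with q = -620.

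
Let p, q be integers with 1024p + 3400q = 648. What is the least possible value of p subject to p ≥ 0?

gcd(3400, 1024):
  3400 = 3*1024 + 328
  1024 = 3*328 + 40
  328 = 8*40 + 8
  40 = 5*8
so gcd(3400, 1024) = 8.
8 divides 648, so solutions exist.
Back-substitute for Bézout coefficients:
  8 = 328 - 8*40
  ... = 1024*(-83) + 3400*(25)
Scale by 648/8 = 81: (p₀, q₀) = (-6723, 2025).
General solution: p = -6723 + 425t, q = 2025 - 128t for integer t.
p ≥ 0: smallest is -6723 mod 425 = 77 (at t = 16), with q = -23.

77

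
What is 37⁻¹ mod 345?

gcd(345, 37):
  345 = 9×37 + 12
  37 = 3×12 + 1
  12 = 12×1
so gcd(345, 37) = 1.
Back-substitute for Bézout coefficients:
  1 = 37 - 3×12
  ... = 37×(28) + 345×(-3)
So 37×28 ≡ 1 (mod 345), and 28 mod 345 = 28.

28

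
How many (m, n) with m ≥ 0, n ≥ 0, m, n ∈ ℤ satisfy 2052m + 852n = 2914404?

20

gcd(2052, 852) = 12.
By Bézout, 2052·(-22) + 852·(53) = 12.
One solution: (31, 3346).
General: m = 31 + 71t, n = 3346 - 171t.
m ≥ 0 ⇒ t ≥ 0; n ≥ 0 ⇒ t ≤ 19. So t ∈ [0, 19]: 20 solutions.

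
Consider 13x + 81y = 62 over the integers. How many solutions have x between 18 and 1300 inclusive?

gcd(81, 13) = 1.
By Bézout, 13×(25) + 81×(-4) = 1.
Particular solution: (11, -1).
General solution: x = 11 + 81t, y = -1 - 13t for integer t.
18 ≤ 11 + 81t ≤ 1300 gives t ∈ [1, 15], which is 15 values.

15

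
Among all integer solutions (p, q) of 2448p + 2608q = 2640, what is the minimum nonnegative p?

65

gcd(2608, 2448) = 16.
16 divides 2640, so solutions exist.
By Bézout, 2448×(-49) + 2608×(46) = 16.
Scale by 2640/16 = 165: (p₀, q₀) = (-8085, 7590).
General solution: p = -8085 + 163t, q = 7590 - 153t for integer t.
p ≥ 0: smallest is -8085 mod 163 = 65 (at t = 50), with q = -60.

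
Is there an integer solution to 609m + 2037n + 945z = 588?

gcd(2037, 609):
  2037 = 3·609 + 210
  609 = 2·210 + 189
  210 = 1·189 + 21
  189 = 9·21
so gcd(2037, 609) = 21.
gcd(21, 945) = 21.
21 divides 588, so integer solutions exist.

yes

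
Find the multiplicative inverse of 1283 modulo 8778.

7697

gcd(8778, 1283) = 1.
By Bézout, 1283*(-1081) + 8778*(158) = 1.
So 1283*-1081 ≡ 1 (mod 8778), and -1081 mod 8778 = 7697.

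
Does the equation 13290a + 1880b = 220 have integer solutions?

yes

gcd(13290, 1880) = 10  (13290 = 7×1880 + 130, 1880 = 14×130 + 60, 130 = 2×60 + 10, 60 = 6×10).
10 divides 220, so integer solutions exist.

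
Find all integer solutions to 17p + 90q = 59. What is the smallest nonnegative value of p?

gcd(90, 17):
  90 = 5×17 + 5
  17 = 3×5 + 2
  5 = 2×2 + 1
  2 = 2×1
so gcd(90, 17) = 1.
1 divides 59, so solutions exist.
Back-substitute for Bézout coefficients:
  1 = 5 - 2×2
  ... = 17×(-37) + 90×(7)
Scale by 59/1 = 59: (p₀, q₀) = (-2183, 413).
General solution: p = -2183 + 90t, q = 413 - 17t for integer t.
p ≥ 0: smallest is -2183 mod 90 = 67 (at t = 25), with q = -12.

67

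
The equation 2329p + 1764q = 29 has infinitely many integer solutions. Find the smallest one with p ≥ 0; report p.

1277

gcd(2329, 1764):
  2329 = 1·1764 + 565
  1764 = 3·565 + 69
  565 = 8·69 + 13
  69 = 5·13 + 4
  13 = 3·4 + 1
  4 = 4·1
so gcd(2329, 1764) = 1.
1 divides 29, so solutions exist.
Back-substitute for Bézout coefficients:
  1 = 13 - 3·4
  ... = 2329·(409) + 1764·(-540)
Scale by 29/1 = 29: (p₀, q₀) = (11861, -15660).
General solution: p = 11861 + 1764t, q = -15660 - 2329t for integer t.
p ≥ 0: smallest is 11861 mod 1764 = 1277 (at t = -6), with q = -1686.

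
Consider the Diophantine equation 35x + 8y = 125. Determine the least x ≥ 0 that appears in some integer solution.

7

gcd(35, 8):
  35 = 4·8 + 3
  8 = 2·3 + 2
  3 = 1·2 + 1
  2 = 2·1
so gcd(35, 8) = 1.
1 divides 125, so solutions exist.
Back-substitute for Bézout coefficients:
  1 = 3 - 1·2
  ... = 35·(3) + 8·(-13)
Scale by 125/1 = 125: (x₀, y₀) = (375, -1625).
General solution: x = 375 + 8t, y = -1625 - 35t for integer t.
x ≥ 0: smallest is 375 mod 8 = 7 (at t = -46), with y = -15.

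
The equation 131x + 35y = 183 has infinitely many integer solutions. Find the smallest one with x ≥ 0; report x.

3

gcd(131, 35):
  131 = 3×35 + 26
  35 = 1×26 + 9
  26 = 2×9 + 8
  9 = 1×8 + 1
  8 = 8×1
so gcd(131, 35) = 1.
1 divides 183, so solutions exist.
Back-substitute for Bézout coefficients:
  1 = 9 - 1×8
  ... = 131×(-4) + 35×(15)
Scale by 183/1 = 183: (x₀, y₀) = (-732, 2745).
General solution: x = -732 + 35t, y = 2745 - 131t for integer t.
x ≥ 0: smallest is -732 mod 35 = 3 (at t = 21), with y = -6.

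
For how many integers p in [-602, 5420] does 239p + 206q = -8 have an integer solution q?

29

gcd(239, 206) = 1  (239 = 1*206 + 33, 206 = 6*33 + 8, 33 = 4*8 + 1, 8 = 8*1).
Back-substituting, 239*(25) + 206*(-29) = 1.
Scale by -8: particular solution (-200, 232); reduce p mod 206: (6, -7).
General solution: p = 6 + 206t, q = -7 - 239t for integer t.
-602 ≤ 6 + 206t ≤ 5420 gives t ∈ [-2, 26], which is 29 values.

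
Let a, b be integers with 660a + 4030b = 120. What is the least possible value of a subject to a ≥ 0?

220

gcd(4030, 660) = 10  (4030 = 6×660 + 70, 660 = 9×70 + 30, 70 = 2×30 + 10, 30 = 3×10).
10 divides 120, so solutions exist.
Back-substituting, 660×(-116) + 4030×(19) = 10.
Scale by 120/10 = 12: (a₀, b₀) = (-1392, 228).
General solution: a = -1392 + 403t, b = 228 - 66t for integer t.
a ≥ 0: smallest is -1392 mod 403 = 220 (at t = 4), with b = -36.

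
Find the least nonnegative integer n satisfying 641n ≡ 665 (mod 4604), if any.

3305

gcd(4604, 641) = 1  (4604 = 7*641 + 117, 641 = 5*117 + 56, 117 = 2*56 + 5, 56 = 11*5 + 1, 5 = 5*1).
1 divides 665, so solutions exist.
Back-substituting, 641*(905) + 4604*(-126) = 1.
So 641*(905) ≡ 1 (mod 4604); multiply by 665: n ≡ 601825 (mod 4604).
Smallest nonnegative: n = 601825 mod 4604 = 3305.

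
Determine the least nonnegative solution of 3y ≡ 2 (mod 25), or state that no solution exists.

9

gcd(25, 3):
  25 = 8·3 + 1
  3 = 3·1
so gcd(25, 3) = 1.
1 divides 2, so solutions exist.
Back-substitute for Bézout coefficients:
  1 = 25 - 8·3
  ... = 3·(-8) + 25·(1)
So 3·(-8) ≡ 1 (mod 25); multiply by 2: y ≡ -16 (mod 25).
Smallest nonnegative: y = -16 mod 25 = 9.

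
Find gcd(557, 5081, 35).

1

gcd(5081, 557):
  5081 = 9×557 + 68
  557 = 8×68 + 13
  68 = 5×13 + 3
  13 = 4×3 + 1
  3 = 3×1
so gcd(5081, 557) = 1.
gcd(1, 35) = 1.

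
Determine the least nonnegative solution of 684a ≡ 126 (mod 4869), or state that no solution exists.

gcd(4869, 684) = 9  (4869 = 7*684 + 81, 684 = 8*81 + 36, 81 = 2*36 + 9, 36 = 4*9).
9 divides 126, so solutions exist.
Back-substituting, 684*(-121) + 4869*(17) = 9.
So 684*(-121) ≡ 9 (mod 4869); multiply by 14: a ≡ -1694 (mod 541).
Smallest nonnegative: a = -1694 mod 541 = 470.

470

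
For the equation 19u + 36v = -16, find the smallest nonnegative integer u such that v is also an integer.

gcd(36, 19):
  36 = 1×19 + 17
  19 = 1×17 + 2
  17 = 8×2 + 1
  2 = 2×1
so gcd(36, 19) = 1.
1 divides -16, so solutions exist.
Back-substitute for Bézout coefficients:
  1 = 17 - 8×2
  ... = 19×(-17) + 36×(9)
Scale by -16/1 = -16: (u₀, v₀) = (272, -144).
General solution: u = 272 + 36t, v = -144 - 19t for integer t.
u ≥ 0: smallest is 272 mod 36 = 20 (at t = -7), with v = -11.

20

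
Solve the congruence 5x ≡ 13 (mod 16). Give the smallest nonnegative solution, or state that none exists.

gcd(16, 5):
  16 = 3·5 + 1
  5 = 5·1
so gcd(16, 5) = 1.
1 divides 13, so solutions exist.
Back-substitute for Bézout coefficients:
  1 = 16 - 3·5
  ... = 5·(-3) + 16·(1)
So 5·(-3) ≡ 1 (mod 16); multiply by 13: x ≡ -39 (mod 16).
Smallest nonnegative: x = -39 mod 16 = 9.

9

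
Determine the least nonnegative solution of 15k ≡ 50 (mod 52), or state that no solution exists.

38

gcd(52, 15) = 1.
1 divides 50, so solutions exist.
By Bézout, 15×(7) + 52×(-2) = 1.
So 15×(7) ≡ 1 (mod 52); multiply by 50: k ≡ 350 (mod 52).
Smallest nonnegative: k = 350 mod 52 = 38.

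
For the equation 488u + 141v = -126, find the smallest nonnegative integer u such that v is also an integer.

87

gcd(488, 141):
  488 = 3·141 + 65
  141 = 2·65 + 11
  65 = 5·11 + 10
  11 = 1·10 + 1
  10 = 10·1
so gcd(488, 141) = 1.
1 divides -126, so solutions exist.
Back-substitute for Bézout coefficients:
  1 = 11 - 1·10
  ... = 488·(-13) + 141·(45)
Scale by -126/1 = -126: (u₀, v₀) = (1638, -5670).
General solution: u = 1638 + 141t, v = -5670 - 488t for integer t.
u ≥ 0: smallest is 1638 mod 141 = 87 (at t = -11), with v = -302.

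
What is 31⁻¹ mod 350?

271

gcd(350, 31) = 1.
By Bézout, 31*(-79) + 350*(7) = 1.
So 31*-79 ≡ 1 (mod 350), and -79 mod 350 = 271.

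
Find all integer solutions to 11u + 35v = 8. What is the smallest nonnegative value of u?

gcd(35, 11):
  35 = 3×11 + 2
  11 = 5×2 + 1
  2 = 2×1
so gcd(35, 11) = 1.
1 divides 8, so solutions exist.
Back-substitute for Bézout coefficients:
  1 = 11 - 5×2
  ... = 11×(16) + 35×(-5)
Scale by 8/1 = 8: (u₀, v₀) = (128, -40).
General solution: u = 128 + 35t, v = -40 - 11t for integer t.
u ≥ 0: smallest is 128 mod 35 = 23 (at t = -3), with v = -7.

23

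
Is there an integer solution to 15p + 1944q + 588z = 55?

no

gcd(1944, 15) = 3  (1944 = 129·15 + 9, 15 = 1·9 + 6, 9 = 1·6 + 3, 6 = 2·3).
gcd(3, 588) = 3.
3 does not divide 55 (remainder 1), so no integer solutions.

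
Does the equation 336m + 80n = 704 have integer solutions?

gcd(336, 80) = 16  (336 = 4*80 + 16, 80 = 5*16).
16 divides 704, so integer solutions exist.

yes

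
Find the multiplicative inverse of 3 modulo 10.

7

gcd(10, 3) = 1  (10 = 3×3 + 1, 3 = 3×1).
Back-substituting, 3×(-3) + 10×(1) = 1.
So 3×-3 ≡ 1 (mod 10), and -3 mod 10 = 7.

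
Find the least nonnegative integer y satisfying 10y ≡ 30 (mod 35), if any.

3

gcd(35, 10) = 5  (35 = 3*10 + 5, 10 = 2*5).
5 divides 30, so solutions exist.
Back-substituting, 10*(-3) + 35*(1) = 5.
So 10*(-3) ≡ 5 (mod 35); multiply by 6: y ≡ -18 (mod 7).
Smallest nonnegative: y = -18 mod 7 = 3.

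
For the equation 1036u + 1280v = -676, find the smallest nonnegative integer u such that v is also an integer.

gcd(1280, 1036):
  1280 = 1·1036 + 244
  1036 = 4·244 + 60
  244 = 4·60 + 4
  60 = 15·4
so gcd(1280, 1036) = 4.
4 divides -676, so solutions exist.
Back-substitute for Bézout coefficients:
  4 = 244 - 4·60
  ... = 1036·(-21) + 1280·(17)
Scale by -676/4 = -169: (u₀, v₀) = (3549, -2873).
General solution: u = 3549 + 320t, v = -2873 - 259t for integer t.
u ≥ 0: smallest is 3549 mod 320 = 29 (at t = -11), with v = -24.

29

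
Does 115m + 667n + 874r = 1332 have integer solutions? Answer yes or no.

no

gcd(667, 115) = 23  (667 = 5×115 + 92, 115 = 1×92 + 23, 92 = 4×23).
gcd(23, 874) = 23.
23 does not divide 1332 (remainder 21), so no integer solutions.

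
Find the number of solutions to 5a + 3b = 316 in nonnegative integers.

gcd(5, 3):
  5 = 1×3 + 2
  3 = 1×2 + 1
  2 = 2×1
so gcd(5, 3) = 1.
Back-substitute for Bézout coefficients:
  1 = 3 - 1×2
  ... = 5×(-1) + 3×(2)
Scale by 316: one solution is (-316, 632). Reduce a mod 3: (2, 102).
General: a = 2 + 3t, b = 102 - 5t.
a ≥ 0 ⇒ t ≥ 0; b ≥ 0 ⇒ t ≤ 20. So t ∈ [0, 20]: 21 solutions.

21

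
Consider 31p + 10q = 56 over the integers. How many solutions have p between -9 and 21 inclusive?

3

gcd(31, 10) = 1.
By Bézout, 31·(1) + 10·(-3) = 1.
Particular solution: (6, -13).
General solution: p = 6 + 10t, q = -13 - 31t for integer t.
-9 ≤ 6 + 10t ≤ 21 gives t ∈ [-1, 1], which is 3 values.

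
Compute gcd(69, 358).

gcd(358, 69) = 1  (358 = 5*69 + 13, 69 = 5*13 + 4, 13 = 3*4 + 1, 4 = 4*1).

1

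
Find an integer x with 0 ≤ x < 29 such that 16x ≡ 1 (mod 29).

20

gcd(29, 16) = 1.
By Bézout, 16*(-9) + 29*(5) = 1.
So 16*-9 ≡ 1 (mod 29), and -9 mod 29 = 20.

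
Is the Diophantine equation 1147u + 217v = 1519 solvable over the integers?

yes

gcd(1147, 217):
  1147 = 5*217 + 62
  217 = 3*62 + 31
  62 = 2*31
so gcd(1147, 217) = 31.
31 divides 1519, so integer solutions exist.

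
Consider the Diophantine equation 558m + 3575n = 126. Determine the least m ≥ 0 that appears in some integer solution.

2422

gcd(3575, 558) = 1.
1 divides 126, so solutions exist.
By Bézout, 558*(-378) + 3575*(59) = 1.
Scale by 126/1 = 126: (m₀, n₀) = (-47628, 7434).
General solution: m = -47628 + 3575t, n = 7434 - 558t for integer t.
m ≥ 0: smallest is -47628 mod 3575 = 2422 (at t = 14), with n = -378.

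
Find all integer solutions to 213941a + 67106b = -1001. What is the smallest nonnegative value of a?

gcd(213941, 67106):
  213941 = 3·67106 + 12623
  67106 = 5·12623 + 3991
  12623 = 3·3991 + 650
  3991 = 6·650 + 91
  650 = 7·91 + 13
  91 = 7·13
so gcd(213941, 67106) = 13.
13 divides -1001, so solutions exist.
Back-substitute for Bézout coefficients:
  13 = 650 - 7·91
  ... = 213941·(723) + 67106·(-2305)
Scale by -1001/13 = -77: (a₀, b₀) = (-55671, 177485).
General solution: a = -55671 + 5162t, b = 177485 - 16457t for integer t.
a ≥ 0: smallest is -55671 mod 5162 = 1111 (at t = 11), with b = -3542.

1111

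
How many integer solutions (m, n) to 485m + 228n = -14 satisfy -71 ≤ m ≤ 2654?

12

gcd(485, 228):
  485 = 2·228 + 29
  228 = 7·29 + 25
  29 = 1·25 + 4
  25 = 6·4 + 1
  4 = 4·1
so gcd(485, 228) = 1.
Back-substitute for Bézout coefficients:
  1 = 25 - 6·4
  ... = 485·(-55) + 228·(117)
Scale by -14: particular solution (770, -1638); reduce m mod 228: (86, -183).
General solution: m = 86 + 228t, n = -183 - 485t for integer t.
-71 ≤ 86 + 228t ≤ 2654 gives t ∈ [0, 11], which is 12 values.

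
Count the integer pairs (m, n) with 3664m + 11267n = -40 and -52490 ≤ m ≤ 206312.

23

gcd(11267, 3664) = 1  (11267 = 3×3664 + 275, 3664 = 13×275 + 89, 275 = 3×89 + 8, 89 = 11×8 + 1, 8 = 8×1).
Back-substituting, 3664×(1393) + 11267×(-453) = 1.
Scale by -40: particular solution (-55720, 18120); reduce m mod 11267: (615, -200).
General solution: m = 615 + 11267t, n = -200 - 3664t for integer t.
-52490 ≤ 615 + 11267t ≤ 206312 gives t ∈ [-4, 18], which is 23 values.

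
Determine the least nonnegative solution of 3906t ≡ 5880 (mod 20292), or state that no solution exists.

2438

gcd(20292, 3906) = 6.
6 divides 5880, so solutions exist.
By Bézout, 3906·(213) + 20292·(-41) = 6.
So 3906·(213) ≡ 6 (mod 20292); multiply by 980: t ≡ 208740 (mod 3382).
Smallest nonnegative: t = 208740 mod 3382 = 2438.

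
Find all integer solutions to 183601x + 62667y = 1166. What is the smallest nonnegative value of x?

4244

gcd(183601, 62667) = 11.
11 divides 1166, so solutions exist.
By Bézout, 183601×(470) + 62667×(-1377) = 11.
Scale by 1166/11 = 106: (x₀, y₀) = (49820, -145962).
General solution: x = 49820 + 5697t, y = -145962 - 16691t for integer t.
x ≥ 0: smallest is 49820 mod 5697 = 4244 (at t = -8), with y = -12434.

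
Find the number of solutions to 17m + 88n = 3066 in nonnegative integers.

gcd(88, 17) = 1  (88 = 5*17 + 3, 17 = 5*3 + 2, 3 = 1*2 + 1, 2 = 2*1).
Back-substituting, 17*(-31) + 88*(6) = 1.
Scale by 3066: one solution is (-95046, 18396). Reduce m mod 88: (82, 19).
General: m = 82 + 88t, n = 19 - 17t.
m ≥ 0 ⇒ t ≥ 0; n ≥ 0 ⇒ t ≤ 1. So t ∈ [0, 1]: 2 solutions.

2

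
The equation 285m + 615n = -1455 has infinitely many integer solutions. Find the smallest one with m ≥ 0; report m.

gcd(615, 285):
  615 = 2×285 + 45
  285 = 6×45 + 15
  45 = 3×15
so gcd(615, 285) = 15.
15 divides -1455, so solutions exist.
Back-substitute for Bézout coefficients:
  15 = 285 - 6×45
  ... = 285×(13) + 615×(-6)
Scale by -1455/15 = -97: (m₀, n₀) = (-1261, 582).
General solution: m = -1261 + 41t, n = 582 - 19t for integer t.
m ≥ 0: smallest is -1261 mod 41 = 10 (at t = 31), with n = -7.

10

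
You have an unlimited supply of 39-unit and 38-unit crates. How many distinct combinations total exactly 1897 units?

Need nonnegative integers with 39j + 38k = 1897.
gcd(39, 38) = 1, and 39·(1) + 38·(-1) = 1.
So (j₀, k₀) = (1897, -1897); general j = 1897 + 38t, k = -1897 - 39t.
j ≥ 0 ⇒ t ≥ -49; k ≥ 0 ⇒ t ≤ -49. That's 1 value of t.

1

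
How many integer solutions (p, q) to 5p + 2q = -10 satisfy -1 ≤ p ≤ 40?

21

gcd(5, 2) = 1  (5 = 2*2 + 1, 2 = 2*1).
Back-substituting, 5*(1) + 2*(-2) = 1.
Scale by -10: particular solution (-10, 20); reduce p mod 2: (0, -5).
General solution: p = 0 + 2t, q = -5 - 5t for integer t.
-1 ≤ 0 + 2t ≤ 40 gives t ∈ [0, 20], which is 21 values.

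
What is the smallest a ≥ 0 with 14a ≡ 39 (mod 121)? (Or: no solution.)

46

gcd(121, 14) = 1.
1 divides 39, so solutions exist.
By Bézout, 14×(26) + 121×(-3) = 1.
So 14×(26) ≡ 1 (mod 121); multiply by 39: a ≡ 1014 (mod 121).
Smallest nonnegative: a = 1014 mod 121 = 46.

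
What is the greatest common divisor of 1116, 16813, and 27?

1

gcd(16813, 1116) = 1.
gcd(1, 27) = 1.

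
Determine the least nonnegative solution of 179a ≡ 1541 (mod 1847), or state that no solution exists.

1123

gcd(1847, 179) = 1  (1847 = 10*179 + 57, 179 = 3*57 + 8, 57 = 7*8 + 1, 8 = 8*1).
1 divides 1541, so solutions exist.
Back-substituting, 179*(-227) + 1847*(22) = 1.
So 179*(-227) ≡ 1 (mod 1847); multiply by 1541: a ≡ -349807 (mod 1847).
Smallest nonnegative: a = -349807 mod 1847 = 1123.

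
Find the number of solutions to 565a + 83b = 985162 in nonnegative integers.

21

gcd(565, 83) = 1.
By Bézout, 565*(-26) + 83*(177) = 1.
One solution: (3, 11849).
General: a = 3 + 83t, b = 11849 - 565t.
a ≥ 0 ⇒ t ≥ 0; b ≥ 0 ⇒ t ≤ 20. So t ∈ [0, 20]: 21 solutions.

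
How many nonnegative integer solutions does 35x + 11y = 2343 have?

gcd(35, 11) = 1  (35 = 3·11 + 2, 11 = 5·2 + 1, 2 = 2·1).
Back-substituting, 35·(-5) + 11·(16) = 1.
Scale by 2343: one solution is (-11715, 37488). Reduce x mod 11: (0, 213).
General: x = 0 + 11t, y = 213 - 35t.
x ≥ 0 ⇒ t ≥ 0; y ≥ 0 ⇒ t ≤ 6. So t ∈ [0, 6]: 7 solutions.

7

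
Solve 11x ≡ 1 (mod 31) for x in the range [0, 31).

gcd(31, 11) = 1  (31 = 2×11 + 9, 11 = 1×9 + 2, 9 = 4×2 + 1, 2 = 2×1).
Back-substituting, 11×(-14) + 31×(5) = 1.
So 11×-14 ≡ 1 (mod 31), and -14 mod 31 = 17.

17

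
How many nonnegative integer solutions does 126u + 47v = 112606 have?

gcd(126, 47):
  126 = 2×47 + 32
  47 = 1×32 + 15
  32 = 2×15 + 2
  15 = 7×2 + 1
  2 = 2×1
so gcd(126, 47) = 1.
Back-substitute for Bézout coefficients:
  1 = 15 - 7×2
  ... = 126×(-22) + 47×(59)
Scale by 112606: one solution is (-2477332, 6643754). Reduce u mod 47: (38, 2294).
General: u = 38 + 47t, v = 2294 - 126t.
u ≥ 0 ⇒ t ≥ 0; v ≥ 0 ⇒ t ≤ 18. So t ∈ [0, 18]: 19 solutions.

19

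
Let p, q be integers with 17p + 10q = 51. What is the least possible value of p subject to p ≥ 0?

3

gcd(17, 10):
  17 = 1*10 + 7
  10 = 1*7 + 3
  7 = 2*3 + 1
  3 = 3*1
so gcd(17, 10) = 1.
1 divides 51, so solutions exist.
Back-substitute for Bézout coefficients:
  1 = 7 - 2*3
  ... = 17*(3) + 10*(-5)
Scale by 51/1 = 51: (p₀, q₀) = (153, -255).
General solution: p = 153 + 10t, q = -255 - 17t for integer t.
p ≥ 0: smallest is 153 mod 10 = 3 (at t = -15), with q = 0.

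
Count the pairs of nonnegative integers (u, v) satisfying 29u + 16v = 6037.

13

gcd(29, 16):
  29 = 1·16 + 13
  16 = 1·13 + 3
  13 = 4·3 + 1
  3 = 3·1
so gcd(29, 16) = 1.
Back-substitute for Bézout coefficients:
  1 = 13 - 4·3
  ... = 29·(5) + 16·(-9)
Scale by 6037: one solution is (30185, -54333). Reduce u mod 16: (9, 361).
General: u = 9 + 16t, v = 361 - 29t.
u ≥ 0 ⇒ t ≥ 0; v ≥ 0 ⇒ t ≤ 12. So t ∈ [0, 12]: 13 solutions.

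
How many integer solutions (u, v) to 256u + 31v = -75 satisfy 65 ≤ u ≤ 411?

gcd(256, 31) = 1.
By Bézout, 256×(4) + 31×(-33) = 1.
Particular solution: (10, -85).
General solution: u = 10 + 31t, v = -85 - 256t for integer t.
65 ≤ 10 + 31t ≤ 411 gives t ∈ [2, 12], which is 11 values.

11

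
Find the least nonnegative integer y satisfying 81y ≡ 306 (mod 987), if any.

gcd(987, 81) = 3  (987 = 12×81 + 15, 81 = 5×15 + 6, 15 = 2×6 + 3, 6 = 2×3).
3 divides 306, so solutions exist.
Back-substituting, 81×(-134) + 987×(11) = 3.
So 81×(-134) ≡ 3 (mod 987); multiply by 102: y ≡ -13668 (mod 329).
Smallest nonnegative: y = -13668 mod 329 = 150.

150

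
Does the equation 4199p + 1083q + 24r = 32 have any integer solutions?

gcd(4199, 1083) = 19.
gcd(19, 24) = 1.
1 divides 32, so integer solutions exist.

yes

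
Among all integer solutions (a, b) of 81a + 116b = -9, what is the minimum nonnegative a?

gcd(116, 81) = 1  (116 = 1*81 + 35, 81 = 2*35 + 11, 35 = 3*11 + 2, 11 = 5*2 + 1, 2 = 2*1).
1 divides -9, so solutions exist.
Back-substituting, 81*(53) + 116*(-37) = 1.
Scale by -9/1 = -9: (a₀, b₀) = (-477, 333).
General solution: a = -477 + 116t, b = 333 - 81t for integer t.
a ≥ 0: smallest is -477 mod 116 = 103 (at t = 5), with b = -72.

103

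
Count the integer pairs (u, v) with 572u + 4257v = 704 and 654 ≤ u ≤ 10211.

gcd(4257, 572) = 11  (4257 = 7·572 + 253, 572 = 2·253 + 66, 253 = 3·66 + 55, 66 = 1·55 + 11, 55 = 5·11).
Back-substituting, 572·(67) + 4257·(-9) = 11.
Scale by 64: particular solution (4288, -576); reduce u mod 387: (31, -4).
General solution: u = 31 + 387t, v = -4 - 52t for integer t.
654 ≤ 31 + 387t ≤ 10211 gives t ∈ [2, 26], which is 25 values.

25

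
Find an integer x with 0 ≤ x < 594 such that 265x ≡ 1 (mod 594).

529

gcd(594, 265) = 1  (594 = 2×265 + 64, 265 = 4×64 + 9, 64 = 7×9 + 1, 9 = 9×1).
Back-substituting, 265×(-65) + 594×(29) = 1.
So 265×-65 ≡ 1 (mod 594), and -65 mod 594 = 529.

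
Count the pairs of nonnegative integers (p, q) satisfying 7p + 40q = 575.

gcd(40, 7):
  40 = 5×7 + 5
  7 = 1×5 + 2
  5 = 2×2 + 1
  2 = 2×1
so gcd(40, 7) = 1.
Back-substitute for Bézout coefficients:
  1 = 5 - 2×2
  ... = 7×(-17) + 40×(3)
Scale by 575: one solution is (-9775, 1725). Reduce p mod 40: (25, 10).
General: p = 25 + 40t, q = 10 - 7t.
p ≥ 0 ⇒ t ≥ 0; q ≥ 0 ⇒ t ≤ 1. So t ∈ [0, 1]: 2 solutions.

2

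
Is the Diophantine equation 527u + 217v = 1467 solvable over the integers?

no

gcd(527, 217):
  527 = 2*217 + 93
  217 = 2*93 + 31
  93 = 3*31
so gcd(527, 217) = 31.
31 does not divide 1467 (remainder 10), so no integer solutions.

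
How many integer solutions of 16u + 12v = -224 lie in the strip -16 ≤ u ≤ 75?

30

gcd(16, 12) = 4.
By Bézout, 16·(1) + 12·(-1) = 4.
Particular solution: (1, -20).
General solution: u = 1 + 3t, v = -20 - 4t for integer t.
-16 ≤ 1 + 3t ≤ 75 gives t ∈ [-5, 24], which is 30 values.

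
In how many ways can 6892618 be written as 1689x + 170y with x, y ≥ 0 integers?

gcd(1689, 170) = 1  (1689 = 9×170 + 159, 170 = 1×159 + 11, 159 = 14×11 + 5, 11 = 2×5 + 1, 5 = 5×1).
Back-substituting, 1689×(-31) + 170×(308) = 1.
Scale by 6892618: one solution is (-213671158, 2122926344). Reduce x mod 170: (142, 39134).
General: x = 142 + 170t, y = 39134 - 1689t.
x ≥ 0 ⇒ t ≥ 0; y ≥ 0 ⇒ t ≤ 23. So t ∈ [0, 23]: 24 solutions.

24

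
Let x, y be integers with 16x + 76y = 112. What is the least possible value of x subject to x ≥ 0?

7

gcd(76, 16):
  76 = 4·16 + 12
  16 = 1·12 + 4
  12 = 3·4
so gcd(76, 16) = 4.
4 divides 112, so solutions exist.
Back-substitute for Bézout coefficients:
  4 = 16 - 1·12
  ... = 16·(5) + 76·(-1)
Scale by 112/4 = 28: (x₀, y₀) = (140, -28).
General solution: x = 140 + 19t, y = -28 - 4t for integer t.
x ≥ 0: smallest is 140 mod 19 = 7 (at t = -7), with y = 0.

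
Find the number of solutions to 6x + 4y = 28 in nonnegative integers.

gcd(6, 4):
  6 = 1×4 + 2
  4 = 2×2
so gcd(6, 4) = 2.
Back-substitute for Bézout coefficients:
  2 = 6 - 1×4
  ... = 6×(1) + 4×(-1)
Scale by 14: one solution is (14, -14). Reduce x mod 2: (0, 7).
General: x = 0 + 2t, y = 7 - 3t.
x ≥ 0 ⇒ t ≥ 0; y ≥ 0 ⇒ t ≤ 2. So t ∈ [0, 2]: 3 solutions.

3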